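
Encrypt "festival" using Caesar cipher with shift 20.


Word: "festival"
Shift: 20
Each letter → (letter + shift) mod 26:
  'f' (5) + 20 = 25 → 'z'
  'e' (4) + 20 = 24 → 'y'
  's' (18) + 20 = 12 → 'm'
  't' (19) + 20 = 13 → 'n'
  'i' (8) + 20 = 2 → 'c'
  'v' (21) + 20 = 15 → 'p'
  'a' (0) + 20 = 20 → 'u'
  'l' (11) + 20 = 5 → 'f'
Result = "zymncpuf"


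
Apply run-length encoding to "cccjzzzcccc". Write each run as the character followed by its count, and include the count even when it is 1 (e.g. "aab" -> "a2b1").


String: "cccjzzzcccc"
Scanning for consecutive runs:
  'c' x 3
  'j' x 1
  'z' x 3
  'c' x 4
RLE = "c3j1z3c4"


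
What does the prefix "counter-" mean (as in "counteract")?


Prefix: counter-
As in: counteract -> counter- + act
Meaning = against / opposite


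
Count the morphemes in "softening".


Word: "softening"
Morphemes: soft | -en | -ing
Each morpheme carries meaning
= 3 morphemes


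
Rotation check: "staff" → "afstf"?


Word: "staff", Candidate: "afstf"
Method: check if candidate is substring of word+word
"staffstaff" contains "afstf"? No
Is rotation = No


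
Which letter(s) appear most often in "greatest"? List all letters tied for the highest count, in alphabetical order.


Word: "greatest"
Letter counts:
  'a': 1
  'e': 2
  'g': 1
  'r': 1
  's': 1
  't': 2
Maximum count = 2
Most frequent = 'e', 't' (2 times each)


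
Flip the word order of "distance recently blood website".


Original: "distance recently blood website"
Words (1..n): distance | recently | blood | website
Reversed (n..1): website | blood | recently | distance
Result = "website blood recently distance"


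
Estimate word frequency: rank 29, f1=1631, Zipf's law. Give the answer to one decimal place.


Zipf's law: f(r) = f(1) / r
f(1) = 1631
f(29) = 1631 / 29
= 56.2 occurrences


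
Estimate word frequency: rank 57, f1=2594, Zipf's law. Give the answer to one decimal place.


Zipf's law: f(r) = f(1) / r
f(1) = 2594
f(57) = 2594 / 57
= 45.5 occurrences


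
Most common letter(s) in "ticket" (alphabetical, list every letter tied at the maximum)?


Word: "ticket"
Letter counts:
  'c': 1
  'e': 1
  'i': 1
  'k': 1
  't': 2
Maximum count = 2
Most frequent = 't' (2 times each)


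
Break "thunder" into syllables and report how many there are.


Word: "thunder"
Syllable breakdown: thun / der
Counting: 2 parts
= 2 syllables


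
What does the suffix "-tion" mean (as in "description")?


Suffix: -tion
Example: description = describe + -tion, with a spelling change
Meaning = act or process


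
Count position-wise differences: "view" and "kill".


Comparing character by character (same length = 4):
  Pos 0: 'v' vs 'k' !=
  Pos 1: 'i' vs 'i' =
  Pos 2: 'e' vs 'l' !=
  Pos 3: 'w' vs 'l' !=
Hamming distance = 3


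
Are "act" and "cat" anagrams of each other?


Word 1: "act" → sorted: act
Word 2: "cat" → sorted: act
Same letters? act == act
Anagram = Yes


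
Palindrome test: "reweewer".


Word: "reweewer"
Reversed: "reweewer"
Forward == Backward? reweewer == reweewer
Palindrome = Yes


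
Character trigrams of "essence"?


Word: "essence" (length 7)
Number of trigrams = 7 - 3 + 1 = 5
  Position 0: "ess"
  Position 1: "sse"
  Position 2: "sen"
  Position 3: "enc"
  Position 4: "nce"
Trigrams = "ess", "sse", "sen", "enc", "nce"


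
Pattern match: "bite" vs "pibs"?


Pattern of "bite": [0, 1, 2, 3]
Pattern of "pibs": [0, 1, 2, 3]
Patterns match
Same pattern = Yes


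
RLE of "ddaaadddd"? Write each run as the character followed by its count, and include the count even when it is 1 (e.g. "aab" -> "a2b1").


String: "ddaaadddd"
Scanning for consecutive runs:
  'd' x 2
  'a' x 3
  'd' x 4
RLE = "d2a3d4"


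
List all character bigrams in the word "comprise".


Word: "comprise" (length 8)
Number of bigrams = 8 - 2 + 1 = 7
  Position 0: "co"
  Position 1: "om"
  Position 2: "mp"
  Position 3: "pr"
  Position 4: "ri"
  Position 5: "is"
  Position 6: "se"
Bigrams = "co", "om", "mp", "pr", "ri", "is", "se"


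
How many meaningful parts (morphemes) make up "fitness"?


Word: "fitness"
Morphemes: fit / -ness
Each morpheme carries meaning
= 2 morphemes


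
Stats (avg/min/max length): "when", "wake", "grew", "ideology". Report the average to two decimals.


Lengths: "when"=4, "wake"=4, "grew"=4, "ideology"=8
Sum = 20, Count = 4
Average = 20/4 = 5.00
= avg=5.00, min=4, max=8


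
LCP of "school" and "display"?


Word 1: "school"
Word 2: "display"
Comparing from start:
  Pos 0: 's' != 'd' (stop)
LCP = "" (length 0)


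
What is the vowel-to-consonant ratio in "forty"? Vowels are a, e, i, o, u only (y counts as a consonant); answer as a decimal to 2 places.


Word: "forty"
Vowels (a,e,i,o,u): 1
Consonants: 4
Ratio = 1/4
= 0.25


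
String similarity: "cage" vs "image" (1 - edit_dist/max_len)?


Word 1: "cage" (length 4)
Word 2: "image" (length 5)
One optimal edit sequence:
  1. insert 'i'  (+1)
  2. substitute 'c' -> 'm'  (+1)
  3. keep 'a'
  4. keep 'g'
  5. keep 'e'
Edit distance = 2
Max length = max(4, 5) = 5
Similarity = 1 - 2/5
= 0.6000


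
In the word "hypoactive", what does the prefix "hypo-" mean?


Prefix: hypo-
As in: hypoactive -> hypo- + active
Meaning = under / below normal


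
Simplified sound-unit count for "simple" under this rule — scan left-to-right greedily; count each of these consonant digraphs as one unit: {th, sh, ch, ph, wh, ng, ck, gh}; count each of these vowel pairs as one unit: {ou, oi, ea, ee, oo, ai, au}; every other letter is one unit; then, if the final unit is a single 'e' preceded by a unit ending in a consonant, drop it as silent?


Word: "simple" (6 letters)
Left-to-right scan:
  [1] 's' (letter)
  [2] 'i' (letter)
  [3] 'm' (letter)
  [4] 'p' (letter)
  [5] 'l' (letter)
  [6] 'e' (letter)
Units from scan: 6
Final unit is 'e' after a consonant -> drop as silent (-1)
Sound units = 5 units


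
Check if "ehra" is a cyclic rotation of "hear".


Word: "hear", Candidate: "ehra"
Method: check if candidate is substring of word+word
"hearhear" contains "ehra"? No
Is rotation = No


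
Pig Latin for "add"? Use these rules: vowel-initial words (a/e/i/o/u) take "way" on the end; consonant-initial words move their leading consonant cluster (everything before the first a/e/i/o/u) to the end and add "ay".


Word: "add"
Starts with vowel → add 'way'
Pig Latin = "addway"


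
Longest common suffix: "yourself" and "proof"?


Word 1: "yourself"
Word 2: "proof"
Comparing from end:
  Pos -1: 'f' == 'f'
  Pos -2: 'l' != 'o' (stop)
LCS = "f" (length 1)


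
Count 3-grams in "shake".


Word: "shake" (length 5)
Number of 3-grams = length - 3 + 1 = 5 - 3 + 1
= 3


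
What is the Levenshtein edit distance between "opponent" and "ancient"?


Word 1: "opponent" (length 8)
Word 2: "ancient" (length 7)
One optimal edit sequence (insert/delete/substitute each cost 1):
  1. delete 'o'  (+1)
  2. substitute 'p' -> 'a'  (+1)
  3. substitute 'p' -> 'n'  (+1)
  4. substitute 'o' -> 'c'  (+1)
  5. substitute 'n' -> 'i'  (+1)
  6. keep 'e'
  7. keep 'n'
  8. keep 't'
Total edit operations: 5
Edit distance = 5


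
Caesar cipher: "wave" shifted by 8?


Word: "wave"
Shift: 8
Each letter → (letter + shift) mod 26:
  'w' (22) + 8 = 4 → 'e'
  'a' (0) + 8 = 8 → 'i'
  'v' (21) + 8 = 3 → 'd'
  'e' (4) + 8 = 12 → 'm'
Result = "eidm"


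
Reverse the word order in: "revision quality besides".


Original: "revision quality besides"
Words (1..n): revision | quality | besides
Reversed (n..1): besides | quality | revision
Result = "besides quality revision"


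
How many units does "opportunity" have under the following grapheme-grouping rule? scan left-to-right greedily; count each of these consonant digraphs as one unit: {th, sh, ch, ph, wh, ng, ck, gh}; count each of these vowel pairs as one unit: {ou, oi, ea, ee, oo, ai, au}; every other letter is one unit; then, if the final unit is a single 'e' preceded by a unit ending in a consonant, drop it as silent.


Word: "opportunity" (11 letters)
Left-to-right scan:
  [1] 'o' (letter)
  [2] 'p' (letter)
  [3] 'p' (letter)
  [4] 'o' (letter)
  [5] 'r' (letter)
  [6] 't' (letter)
  [7] 'u' (letter)
  [8] 'n' (letter)
  [9] 'i' (letter)
  [10] 't' (letter)
  [11] 'y' (letter)
Units from scan: 11
Sound units = 11 units


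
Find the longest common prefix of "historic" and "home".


Word 1: "historic"
Word 2: "home"
Comparing from start:
  Pos 0: 'h' == 'h'
  Pos 1: 'i' != 'o' (stop)
LCP = "h" (length 1)


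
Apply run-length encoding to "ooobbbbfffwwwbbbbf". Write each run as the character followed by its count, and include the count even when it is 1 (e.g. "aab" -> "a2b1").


String: "ooobbbbfffwwwbbbbf"
Scanning for consecutive runs:
  'o' x 3
  'b' x 4
  'f' x 3
  'w' x 3
  'b' x 4
  'f' x 1
RLE = "o3b4f3w3b4f1"


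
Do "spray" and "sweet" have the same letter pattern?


Pattern of "spray": [0, 1, 2, 3, 4]
Pattern of "sweet": [0, 1, 2, 2, 3]
Patterns do not match
Same pattern = No


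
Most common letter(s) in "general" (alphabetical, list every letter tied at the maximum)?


Word: "general"
Letter counts:
  'a': 1
  'e': 2
  'g': 1
  'l': 1
  'n': 1
  'r': 1
Maximum count = 2
Most frequent = 'e' (2 times each)


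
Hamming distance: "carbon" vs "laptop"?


Comparing character by character (same length = 6):
  Pos 0: 'c' vs 'l' !=
  Pos 1: 'a' vs 'a' =
  Pos 2: 'r' vs 'p' !=
  Pos 3: 'b' vs 't' !=
  Pos 4: 'o' vs 'o' =
  Pos 5: 'n' vs 'p' !=
Hamming distance = 4


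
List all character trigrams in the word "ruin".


Word: "ruin" (length 4)
Number of trigrams = 4 - 3 + 1 = 2
  Position 0: "rui"
  Position 1: "uin"
Trigrams = "rui", "uin"


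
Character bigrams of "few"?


Word: "few" (length 3)
Number of bigrams = 3 - 2 + 1 = 2
  Position 0: "fe"
  Position 1: "ew"
Bigrams = "fe", "ew"


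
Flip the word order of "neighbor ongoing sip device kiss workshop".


Original: "neighbor ongoing sip device kiss workshop"
Words (1..n): neighbor | ongoing | sip | device | kiss | workshop
Reversed (n..1): workshop | kiss | device | sip | ongoing | neighbor
Result = "workshop kiss device sip ongoing neighbor"


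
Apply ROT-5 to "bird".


Word: "bird"
Shift: 5
Each letter → (letter + shift) mod 26:
  'b' (1) + 5 = 6 → 'g'
  'i' (8) + 5 = 13 → 'n'
  'r' (17) + 5 = 22 → 'w'
  'd' (3) + 5 = 8 → 'i'
Result = "gnwi"


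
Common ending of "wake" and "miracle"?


Word 1: "wake"
Word 2: "miracle"
Comparing from end:
  Pos -1: 'e' == 'e'
  Pos -2: 'k' != 'l' (stop)
LCS = "e" (length 1)


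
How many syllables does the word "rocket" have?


Word: "rocket"
Syllable breakdown: rock-et
Counting: 2 parts
= 2 syllables


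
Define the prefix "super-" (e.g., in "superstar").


Prefix: super-
Example: superstar = super- + star
Meaning = above / beyond


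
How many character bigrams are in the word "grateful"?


Word: "grateful" (length 8)
Number of 2-grams = length - 2 + 1 = 8 - 2 + 1
= 7


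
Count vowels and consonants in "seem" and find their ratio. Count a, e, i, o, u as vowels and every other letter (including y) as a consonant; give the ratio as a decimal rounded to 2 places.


Word: "seem"
Vowels (a,e,i,o,u): 2
Consonants: 2
Ratio = 2/2
= 1.00


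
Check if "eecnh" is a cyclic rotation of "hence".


Word: "hence", Candidate: "eecnh"
Method: check if candidate is substring of word+word
"hencehence" contains "eecnh"? No
Is rotation = No


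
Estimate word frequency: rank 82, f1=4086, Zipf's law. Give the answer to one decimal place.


Zipf's law: f(r) = f(1) / r
f(1) = 4086
f(82) = 4086 / 82
= 49.8 occurrences


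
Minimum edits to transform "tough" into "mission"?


Word 1: "tough" (length 5)
Word 2: "mission" (length 7)
One optimal edit sequence (insert/delete/substitute each cost 1):
  1. insert 'm'  (+1)
  2. insert 'i'  (+1)
  3. substitute 't' -> 's'  (+1)
  4. substitute 'o' -> 's'  (+1)
  5. substitute 'u' -> 'i'  (+1)
  6. substitute 'g' -> 'o'  (+1)
  7. substitute 'h' -> 'n'  (+1)
Total edit operations: 7
Edit distance = 7


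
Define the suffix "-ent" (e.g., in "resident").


Suffix: -ent
Example: resident (reside + -ent, with a spelling change)
Meaning = one who / that which


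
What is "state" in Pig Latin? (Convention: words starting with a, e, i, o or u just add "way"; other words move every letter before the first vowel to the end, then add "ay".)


Word: "state"
Starts with consonant(s) → move to end, add 'ay'
Consonant cluster: "st"
Pig Latin = "atestay"


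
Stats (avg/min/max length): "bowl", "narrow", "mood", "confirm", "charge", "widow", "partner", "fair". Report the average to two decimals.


Lengths: "bowl"=4, "narrow"=6, "mood"=4, "confirm"=7, "charge"=6, "widow"=5, "partner"=7, "fair"=4
Sum = 43, Count = 8
Average = 43/8 = 5.38
= avg=5.38, min=4, max=7


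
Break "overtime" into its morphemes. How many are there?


Word: "overtime"
Morphemes: over- | time
Each morpheme carries meaning
= 2 morphemes


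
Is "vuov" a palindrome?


Word: "vuov"
Reversed: "vouv"
Forward == Backward? vuov != vouv
Palindrome = No


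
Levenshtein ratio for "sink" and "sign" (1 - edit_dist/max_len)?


Word 1: "sink" (length 4)
Word 2: "sign" (length 4)
One optimal edit sequence:
  1. keep 's'
  2. keep 'i'
  3. substitute 'n' -> 'g'  (+1)
  4. substitute 'k' -> 'n'  (+1)
Edit distance = 2
Max length = max(4, 4) = 4
Similarity = 1 - 2/4
= 0.5000


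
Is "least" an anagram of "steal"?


Word 1: "steal" → sorted: aelst
Word 2: "least" → sorted: aelst
Same letters? aelst == aelst
Anagram = Yes


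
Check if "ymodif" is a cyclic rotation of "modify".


Word: "modify", Candidate: "ymodif"
Method: check if candidate is substring of word+word
"modifymodify" contains "ymodif"? Yes
Is rotation = Yes


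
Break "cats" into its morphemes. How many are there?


Word: "cats"
Morphemes: cat | -s
Each morpheme carries meaning
= 2 morphemes


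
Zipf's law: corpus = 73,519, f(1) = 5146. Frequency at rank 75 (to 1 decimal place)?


Zipf's law: f(r) = f(1) / r
f(1) = 5146
f(75) = 5146 / 75
= 68.6 occurrences


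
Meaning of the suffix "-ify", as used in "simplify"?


Suffix: -ify
As in: simplify -> simple + -ify, with a spelling change
Meaning = to make


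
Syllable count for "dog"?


Word: "dog"
Syllable breakdown: dog
Counting: 1 part
= 1 syllable


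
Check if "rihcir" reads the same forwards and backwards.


Word: "rihcir"
Reversed: "richir"
Forward == Backward? rihcir != richir
Palindrome = No


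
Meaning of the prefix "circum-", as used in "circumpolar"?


Prefix: circum-
Example: circumpolar = circum- + polar
Meaning = around


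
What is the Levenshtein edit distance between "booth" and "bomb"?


Word 1: "booth" (length 5)
Word 2: "bomb" (length 4)
One optimal edit sequence (insert/delete/substitute each cost 1):
  1. keep 'b'
  2. delete 'o'  (+1)
  3. keep 'o'
  4. substitute 't' -> 'm'  (+1)
  5. substitute 'h' -> 'b'  (+1)
Total edit operations: 3
Edit distance = 3


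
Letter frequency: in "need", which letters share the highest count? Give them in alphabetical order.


Word: "need"
Letter counts:
  'd': 1
  'e': 2
  'n': 1
Maximum count = 2
Most frequent = 'e' (2 times each)


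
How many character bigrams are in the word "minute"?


Word: "minute" (length 6)
Number of 2-grams = length - 2 + 1 = 6 - 2 + 1
= 5


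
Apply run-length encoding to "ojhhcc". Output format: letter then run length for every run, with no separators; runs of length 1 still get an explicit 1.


String: "ojhhcc"
Scanning for consecutive runs:
  'o' x 1
  'j' x 1
  'h' x 2
  'c' x 2
RLE = "o1j1h2c2"


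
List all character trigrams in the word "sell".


Word: "sell" (length 4)
Number of trigrams = 4 - 3 + 1 = 2
  Position 0: "sel"
  Position 1: "ell"
Trigrams = "sel", "ell"


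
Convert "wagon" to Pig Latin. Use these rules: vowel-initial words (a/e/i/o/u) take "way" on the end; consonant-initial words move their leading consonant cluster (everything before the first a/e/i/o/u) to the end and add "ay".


Word: "wagon"
Starts with consonant(s) → move to end, add 'ay'
Consonant cluster: "w"
Pig Latin = "agonway"


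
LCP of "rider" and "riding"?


Word 1: "rider"
Word 2: "riding"
Comparing from start:
  Pos 0: 'r' == 'r'
  Pos 1: 'i' == 'i'
  Pos 2: 'd' == 'd'
  Pos 3: 'e' != 'i' (stop)
LCP = "rid" (length 3)


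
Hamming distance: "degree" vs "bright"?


Comparing character by character (same length = 6):
  Pos 0: 'd' vs 'b' !=
  Pos 1: 'e' vs 'r' !=
  Pos 2: 'g' vs 'i' !=
  Pos 3: 'r' vs 'g' !=
  Pos 4: 'e' vs 'h' !=
  Pos 5: 'e' vs 't' !=
Hamming distance = 6


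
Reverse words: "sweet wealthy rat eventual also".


Original: "sweet wealthy rat eventual also"
Words (1..n): sweet | wealthy | rat | eventual | also
Reversed (n..1): also | eventual | rat | wealthy | sweet
Result = "also eventual rat wealthy sweet"


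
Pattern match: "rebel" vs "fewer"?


Pattern of "rebel": [0, 1, 2, 1, 3]
Pattern of "fewer": [0, 1, 2, 1, 3]
Patterns match
Same pattern = Yes


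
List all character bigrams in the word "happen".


Word: "happen" (length 6)
Number of bigrams = 6 - 2 + 1 = 5
  Position 0: "ha"
  Position 1: "ap"
  Position 2: "pp"
  Position 3: "pe"
  Position 4: "en"
Bigrams = "ha", "ap", "pp", "pe", "en"


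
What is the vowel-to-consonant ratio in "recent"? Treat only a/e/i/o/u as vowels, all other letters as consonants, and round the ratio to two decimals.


Word: "recent"
Vowels (a,e,i,o,u): 2
Consonants: 4
Ratio = 2/4
= 0.50


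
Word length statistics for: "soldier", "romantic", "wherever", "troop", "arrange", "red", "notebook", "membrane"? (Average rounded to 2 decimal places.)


Lengths: "soldier"=7, "romantic"=8, "wherever"=8, "troop"=5, "arrange"=7, "red"=3, "notebook"=8, "membrane"=8
Sum = 54, Count = 8
Average = 54/8 = 6.75
= avg=6.75, min=3, max=8


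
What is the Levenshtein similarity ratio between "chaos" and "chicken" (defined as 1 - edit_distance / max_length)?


Word 1: "chaos" (length 5)
Word 2: "chicken" (length 7)
One optimal edit sequence:
  1. keep 'c'
  2. keep 'h'
  3. insert 'i'  (+1)
  4. insert 'c'  (+1)
  5. substitute 'a' -> 'k'  (+1)
  6. substitute 'o' -> 'e'  (+1)
  7. substitute 's' -> 'n'  (+1)
Edit distance = 5
Max length = max(5, 7) = 7
Similarity = 1 - 5/7
= 0.2857


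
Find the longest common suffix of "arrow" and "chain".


Word 1: "arrow"
Word 2: "chain"
Comparing from end:
  Pos -1: 'w' != 'n' (stop)
LCS = "" (length 0)


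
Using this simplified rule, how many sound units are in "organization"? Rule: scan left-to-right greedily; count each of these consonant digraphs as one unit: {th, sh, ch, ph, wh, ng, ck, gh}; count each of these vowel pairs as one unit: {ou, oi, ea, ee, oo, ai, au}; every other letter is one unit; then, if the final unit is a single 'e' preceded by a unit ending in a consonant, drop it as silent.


Word: "organization" (12 letters)
Left-to-right scan:
  [1] 'o' (letter)
  [2] 'r' (letter)
  [3] 'g' (letter)
  [4] 'a' (letter)
  [5] 'n' (letter)
  [6] 'i' (letter)
  [7] 'z' (letter)
  [8] 'a' (letter)
  [9] 't' (letter)
  [10] 'i' (letter)
  [11] 'o' (letter)
  [12] 'n' (letter)
Units from scan: 12
Sound units = 12 units


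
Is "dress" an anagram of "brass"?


Word 1: "brass" → sorted: abrss
Word 2: "dress" → sorted: derss
Same letters? abrss != derss
Anagram = No


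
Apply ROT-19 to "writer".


Word: "writer"
Shift: 19
Each letter → (letter + shift) mod 26:
  'w' (22) + 19 = 15 → 'p'
  'r' (17) + 19 = 10 → 'k'
  'i' (8) + 19 = 1 → 'b'
  't' (19) + 19 = 12 → 'm'
  'e' (4) + 19 = 23 → 'x'
  'r' (17) + 19 = 10 → 'k'
Result = "pkbmxk"


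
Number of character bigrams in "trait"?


Word: "trait" (length 5)
Number of 2-grams = length - 2 + 1 = 5 - 2 + 1
= 4


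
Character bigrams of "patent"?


Word: "patent" (length 6)
Number of bigrams = 6 - 2 + 1 = 5
  Position 0: "pa"
  Position 1: "at"
  Position 2: "te"
  Position 3: "en"
  Position 4: "nt"
Bigrams = "pa", "at", "te", "en", "nt"


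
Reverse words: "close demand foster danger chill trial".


Original: "close demand foster danger chill trial"
Words (1..n): close | demand | foster | danger | chill | trial
Reversed (n..1): trial | chill | danger | foster | demand | close
Result = "trial chill danger foster demand close"


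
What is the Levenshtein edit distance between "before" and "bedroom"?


Word 1: "before" (length 6)
Word 2: "bedroom" (length 7)
One optimal edit sequence (insert/delete/substitute each cost 1):
  1. keep 'b'
  2. keep 'e'
  3. insert 'd'  (+1)
  4. substitute 'f' -> 'r'  (+1)
  5. keep 'o'
  6. substitute 'r' -> 'o'  (+1)
  7. substitute 'e' -> 'm'  (+1)
Total edit operations: 4
Edit distance = 4


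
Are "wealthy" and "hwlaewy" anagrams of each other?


Word 1: "wealthy" → sorted: aehltwy
Word 2: "hwlaewy" → sorted: aehlwwy
Same letters? aehltwy != aehlwwy
Anagram = No


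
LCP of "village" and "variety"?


Word 1: "village"
Word 2: "variety"
Comparing from start:
  Pos 0: 'v' == 'v'
  Pos 1: 'i' != 'a' (stop)
LCP = "v" (length 1)


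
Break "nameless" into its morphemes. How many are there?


Word: "nameless"
Morphemes: name / -less
Each morpheme carries meaning
= 2 morphemes


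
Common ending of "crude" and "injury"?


Word 1: "crude"
Word 2: "injury"
Comparing from end:
  Pos -1: 'e' != 'y' (stop)
LCS = "" (length 0)


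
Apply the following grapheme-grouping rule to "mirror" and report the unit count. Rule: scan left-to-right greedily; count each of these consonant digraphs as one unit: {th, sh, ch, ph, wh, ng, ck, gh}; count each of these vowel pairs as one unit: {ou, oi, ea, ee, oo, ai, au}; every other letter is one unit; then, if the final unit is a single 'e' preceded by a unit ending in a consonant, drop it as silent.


Word: "mirror" (6 letters)
Left-to-right scan:
  [1] 'm' (letter)
  [2] 'i' (letter)
  [3] 'r' (letter)
  [4] 'r' (letter)
  [5] 'o' (letter)
  [6] 'r' (letter)
Units from scan: 6
Sound units = 6 units


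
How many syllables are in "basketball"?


Word: "basketball"
Syllable breakdown: bas-ket-ball
Counting: 3 parts
= 3 syllables


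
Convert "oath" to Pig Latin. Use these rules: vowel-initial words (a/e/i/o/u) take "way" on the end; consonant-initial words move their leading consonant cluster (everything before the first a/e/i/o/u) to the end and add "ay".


Word: "oath"
Starts with vowel → add 'way'
Pig Latin = "oathway"


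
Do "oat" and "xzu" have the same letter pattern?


Pattern of "oat": [0, 1, 2]
Pattern of "xzu": [0, 1, 2]
Patterns match
Same pattern = Yes


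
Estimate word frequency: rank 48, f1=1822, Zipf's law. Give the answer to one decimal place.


Zipf's law: f(r) = f(1) / r
f(1) = 1822
f(48) = 1822 / 48
= 38.0 occurrences


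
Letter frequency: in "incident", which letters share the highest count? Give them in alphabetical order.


Word: "incident"
Letter counts:
  'c': 1
  'd': 1
  'e': 1
  'i': 2
  'n': 2
  't': 1
Maximum count = 2
Most frequent = 'i', 'n' (2 times each)


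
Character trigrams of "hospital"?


Word: "hospital" (length 8)
Number of trigrams = 8 - 3 + 1 = 6
  Position 0: "hos"
  Position 1: "osp"
  Position 2: "spi"
  Position 3: "pit"
  Position 4: "ita"
  Position 5: "tal"
Trigrams = "hos", "osp", "spi", "pit", "ita", "tal"


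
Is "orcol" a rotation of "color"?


Word: "color", Candidate: "orcol"
Method: check if candidate is substring of word+word
"colorcolor" contains "orcol"? Yes
Is rotation = Yes


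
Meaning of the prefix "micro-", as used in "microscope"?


Prefix: micro-
Example: microscope (micro- + scope)
Meaning = small


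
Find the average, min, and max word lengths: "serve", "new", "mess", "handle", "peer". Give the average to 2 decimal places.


Lengths: "serve"=5, "new"=3, "mess"=4, "handle"=6, "peer"=4
Sum = 22, Count = 5
Average = 22/5 = 4.40
= avg=4.40, min=3, max=6


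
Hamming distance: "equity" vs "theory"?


Comparing character by character (same length = 6):
  Pos 0: 'e' vs 't' !=
  Pos 1: 'q' vs 'h' !=
  Pos 2: 'u' vs 'e' !=
  Pos 3: 'i' vs 'o' !=
  Pos 4: 't' vs 'r' !=
  Pos 5: 'y' vs 'y' =
Hamming distance = 5


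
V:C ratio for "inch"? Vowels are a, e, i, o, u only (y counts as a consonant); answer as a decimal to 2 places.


Word: "inch"
Vowels (a,e,i,o,u): 1
Consonants: 3
Ratio = 1/3
= 0.33


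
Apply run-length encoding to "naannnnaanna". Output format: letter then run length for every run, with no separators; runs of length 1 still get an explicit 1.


String: "naannnnaanna"
Scanning for consecutive runs:
  'n' x 1
  'a' x 2
  'n' x 4
  'a' x 2
  'n' x 2
  'a' x 1
RLE = "n1a2n4a2n2a1"


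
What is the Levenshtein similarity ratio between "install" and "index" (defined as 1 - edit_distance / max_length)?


Word 1: "install" (length 7)
Word 2: "index" (length 5)
One optimal edit sequence:
  1. keep 'i'
  2. keep 'n'
  3. delete 's'  (+1)
  4. delete 't'  (+1)
  5. substitute 'a' -> 'd'  (+1)
  6. substitute 'l' -> 'e'  (+1)
  7. substitute 'l' -> 'x'  (+1)
Edit distance = 5
Max length = max(7, 5) = 7
Similarity = 1 - 5/7
= 0.2857


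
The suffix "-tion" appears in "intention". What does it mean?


Suffix: -tion
As in: intention -> intend + -tion, with a spelling change
Meaning = act or process


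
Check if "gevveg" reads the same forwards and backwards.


Word: "gevveg"
Reversed: "gevveg"
Forward == Backward? gevveg == gevveg
Palindrome = Yes


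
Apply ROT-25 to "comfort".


Word: "comfort"
Shift: 25
Each letter → (letter + shift) mod 26:
  'c' (2) + 25 = 1 → 'b'
  'o' (14) + 25 = 13 → 'n'
  'm' (12) + 25 = 11 → 'l'
  'f' (5) + 25 = 4 → 'e'
  'o' (14) + 25 = 13 → 'n'
  'r' (17) + 25 = 16 → 'q'
  't' (19) + 25 = 18 → 's'
Result = "bnlenqs"


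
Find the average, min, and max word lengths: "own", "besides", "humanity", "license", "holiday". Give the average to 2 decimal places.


Lengths: "own"=3, "besides"=7, "humanity"=8, "license"=7, "holiday"=7
Sum = 32, Count = 5
Average = 32/5 = 6.40
= avg=6.40, min=3, max=8


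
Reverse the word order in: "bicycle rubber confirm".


Original: "bicycle rubber confirm"
Words (1..n): bicycle | rubber | confirm
Reversed (n..1): confirm | rubber | bicycle
Result = "confirm rubber bicycle"


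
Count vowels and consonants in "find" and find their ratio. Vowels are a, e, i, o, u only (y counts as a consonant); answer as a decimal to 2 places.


Word: "find"
Vowels (a,e,i,o,u): 1
Consonants: 3
Ratio = 1/3
= 0.33


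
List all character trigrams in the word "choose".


Word: "choose" (length 6)
Number of trigrams = 6 - 3 + 1 = 4
  Position 0: "cho"
  Position 1: "hoo"
  Position 2: "oos"
  Position 3: "ose"
Trigrams = "cho", "hoo", "oos", "ose"


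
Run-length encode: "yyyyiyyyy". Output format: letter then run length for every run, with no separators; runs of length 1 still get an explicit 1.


String: "yyyyiyyyy"
Scanning for consecutive runs:
  'y' x 4
  'i' x 1
  'y' x 4
RLE = "y4i1y4"


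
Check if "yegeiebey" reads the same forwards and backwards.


Word: "yegeiebey"
Reversed: "yebeiegey"
Forward == Backward? yegeiebey != yebeiegey
Palindrome = No


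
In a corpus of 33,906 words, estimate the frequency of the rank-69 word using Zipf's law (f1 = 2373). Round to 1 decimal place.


Zipf's law: f(r) = f(1) / r
f(1) = 2373
f(69) = 2373 / 69
= 34.4 occurrences


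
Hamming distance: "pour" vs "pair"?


Comparing character by character (same length = 4):
  Pos 0: 'p' vs 'p' =
  Pos 1: 'o' vs 'a' !=
  Pos 2: 'u' vs 'i' !=
  Pos 3: 'r' vs 'r' =
Hamming distance = 2


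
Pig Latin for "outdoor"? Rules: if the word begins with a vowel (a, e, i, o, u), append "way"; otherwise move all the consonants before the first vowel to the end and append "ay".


Word: "outdoor"
Starts with vowel → add 'way'
Pig Latin = "outdoorway"


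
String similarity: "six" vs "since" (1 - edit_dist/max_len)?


Word 1: "six" (length 3)
Word 2: "since" (length 5)
One optimal edit sequence:
  1. keep 's'
  2. keep 'i'
  3. insert 'n'  (+1)
  4. insert 'c'  (+1)
  5. substitute 'x' -> 'e'  (+1)
Edit distance = 3
Max length = max(3, 5) = 5
Similarity = 1 - 3/5
= 0.4000


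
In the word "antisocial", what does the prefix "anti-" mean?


Prefix: anti-
As in: antisocial -> anti- + social
Meaning = against


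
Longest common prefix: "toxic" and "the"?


Word 1: "toxic"
Word 2: "the"
Comparing from start:
  Pos 0: 't' == 't'
  Pos 1: 'o' != 'h' (stop)
LCP = "t" (length 1)


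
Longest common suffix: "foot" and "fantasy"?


Word 1: "foot"
Word 2: "fantasy"
Comparing from end:
  Pos -1: 't' != 'y' (stop)
LCS = "" (length 0)


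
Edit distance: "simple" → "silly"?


Word 1: "simple" (length 6)
Word 2: "silly" (length 5)
One optimal edit sequence (insert/delete/substitute each cost 1):
  1. keep 's'
  2. keep 'i'
  3. delete 'm'  (+1)
  4. substitute 'p' -> 'l'  (+1)
  5. keep 'l'
  6. substitute 'e' -> 'y'  (+1)
Total edit operations: 3
Edit distance = 3


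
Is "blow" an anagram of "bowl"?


Word 1: "bowl" → sorted: blow
Word 2: "blow" → sorted: blow
Same letters? blow == blow
Anagram = Yes


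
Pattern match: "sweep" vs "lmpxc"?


Pattern of "sweep": [0, 1, 2, 2, 3]
Pattern of "lmpxc": [0, 1, 2, 3, 4]
Patterns do not match
Same pattern = No


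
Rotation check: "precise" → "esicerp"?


Word: "precise", Candidate: "esicerp"
Method: check if candidate is substring of word+word
"preciseprecise" contains "esicerp"? No
Is rotation = No


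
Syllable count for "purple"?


Word: "purple"
Syllable breakdown: pur / ple
Counting: 2 parts
= 2 syllables


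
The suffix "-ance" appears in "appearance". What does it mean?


Suffix: -ance
Example: appearance (appear + -ance)
Meaning = state of


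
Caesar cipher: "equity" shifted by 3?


Word: "equity"
Shift: 3
Each letter → (letter + shift) mod 26:
  'e' (4) + 3 = 7 → 'h'
  'q' (16) + 3 = 19 → 't'
  'u' (20) + 3 = 23 → 'x'
  'i' (8) + 3 = 11 → 'l'
  't' (19) + 3 = 22 → 'w'
  'y' (24) + 3 = 1 → 'b'
Result = "htxlwb"


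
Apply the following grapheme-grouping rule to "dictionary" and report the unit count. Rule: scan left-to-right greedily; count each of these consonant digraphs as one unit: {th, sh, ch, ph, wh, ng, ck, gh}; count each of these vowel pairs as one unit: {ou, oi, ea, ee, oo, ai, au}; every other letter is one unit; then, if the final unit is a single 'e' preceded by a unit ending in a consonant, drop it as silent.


Word: "dictionary" (10 letters)
Left-to-right scan:
  [1] 'd' (letter)
  [2] 'i' (letter)
  [3] 'c' (letter)
  [4] 't' (letter)
  [5] 'i' (letter)
  [6] 'o' (letter)
  [7] 'n' (letter)
  [8] 'a' (letter)
  [9] 'r' (letter)
  [10] 'y' (letter)
Units from scan: 10
Sound units = 10 units


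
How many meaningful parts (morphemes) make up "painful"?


Word: "painful"
Morphemes: pain / -ful
Each morpheme carries meaning
= 2 morphemes


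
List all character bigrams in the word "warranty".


Word: "warranty" (length 8)
Number of bigrams = 8 - 2 + 1 = 7
  Position 0: "wa"
  Position 1: "ar"
  Position 2: "rr"
  Position 3: "ra"
  Position 4: "an"
  Position 5: "nt"
  Position 6: "ty"
Bigrams = "wa", "ar", "rr", "ra", "an", "nt", "ty"


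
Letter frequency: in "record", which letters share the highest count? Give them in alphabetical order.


Word: "record"
Letter counts:
  'c': 1
  'd': 1
  'e': 1
  'o': 1
  'r': 2
Maximum count = 2
Most frequent = 'r' (2 times each)


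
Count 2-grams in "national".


Word: "national" (length 8)
Number of 2-grams = length - 2 + 1 = 8 - 2 + 1
= 7


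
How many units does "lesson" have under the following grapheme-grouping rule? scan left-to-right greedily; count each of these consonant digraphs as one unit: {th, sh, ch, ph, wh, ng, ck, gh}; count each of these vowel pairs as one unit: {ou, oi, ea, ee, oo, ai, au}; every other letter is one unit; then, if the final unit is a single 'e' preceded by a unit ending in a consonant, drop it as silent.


Word: "lesson" (6 letters)
Left-to-right scan:
  [1] 'l' (letter)
  [2] 'e' (letter)
  [3] 's' (letter)
  [4] 's' (letter)
  [5] 'o' (letter)
  [6] 'n' (letter)
Units from scan: 6
Sound units = 6 units


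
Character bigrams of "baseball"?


Word: "baseball" (length 8)
Number of bigrams = 8 - 2 + 1 = 7
  Position 0: "ba"
  Position 1: "as"
  Position 2: "se"
  Position 3: "eb"
  Position 4: "ba"
  Position 5: "al"
  Position 6: "ll"
Bigrams = "ba", "as", "se", "eb", "ba", "al", "ll"


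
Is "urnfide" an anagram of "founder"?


Word 1: "founder" → sorted: defnoru
Word 2: "urnfide" → sorted: definru
Same letters? defnoru != definru
Anagram = No


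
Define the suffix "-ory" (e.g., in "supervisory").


Suffix: -ory
Example: supervisory (supervise + -ory, with a spelling change)
Meaning = relating to / place for


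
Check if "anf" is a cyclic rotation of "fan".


Word: "fan", Candidate: "anf"
Method: check if candidate is substring of word+word
"fanfan" contains "anf"? Yes
Is rotation = Yes


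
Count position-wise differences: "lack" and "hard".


Comparing character by character (same length = 4):
  Pos 0: 'l' vs 'h' !=
  Pos 1: 'a' vs 'a' =
  Pos 2: 'c' vs 'r' !=
  Pos 3: 'k' vs 'd' !=
Hamming distance = 3


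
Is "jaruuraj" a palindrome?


Word: "jaruuraj"
Reversed: "jaruuraj"
Forward == Backward? jaruuraj == jaruuraj
Palindrome = Yes


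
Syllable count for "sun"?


Word: "sun"
Syllable breakdown: sun
Counting: 1 part
= 1 syllable


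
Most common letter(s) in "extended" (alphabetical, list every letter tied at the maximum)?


Word: "extended"
Letter counts:
  'd': 2
  'e': 3
  'n': 1
  't': 1
  'x': 1
Maximum count = 3
Most frequent = 'e' (3 times each)


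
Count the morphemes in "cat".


Word: "cat"
Morphemes: cat
Each morpheme carries meaning
= 1 morpheme


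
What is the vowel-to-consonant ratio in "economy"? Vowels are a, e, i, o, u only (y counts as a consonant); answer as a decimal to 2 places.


Word: "economy"
Vowels (a,e,i,o,u): 3
Consonants: 4
Ratio = 3/4
= 0.75


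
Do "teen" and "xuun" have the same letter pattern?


Pattern of "teen": [0, 1, 1, 2]
Pattern of "xuun": [0, 1, 1, 2]
Patterns match
Same pattern = Yes


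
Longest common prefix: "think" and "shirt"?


Word 1: "think"
Word 2: "shirt"
Comparing from start:
  Pos 0: 't' != 's' (stop)
LCP = "" (length 0)


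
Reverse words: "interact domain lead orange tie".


Original: "interact domain lead orange tie"
Words (1..n): interact | domain | lead | orange | tie
Reversed (n..1): tie | orange | lead | domain | interact
Result = "tie orange lead domain interact"


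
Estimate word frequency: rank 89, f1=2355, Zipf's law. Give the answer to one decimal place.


Zipf's law: f(r) = f(1) / r
f(1) = 2355
f(89) = 2355 / 89
= 26.5 occurrences


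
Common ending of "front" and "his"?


Word 1: "front"
Word 2: "his"
Comparing from end:
  Pos -1: 't' != 's' (stop)
LCS = "" (length 0)


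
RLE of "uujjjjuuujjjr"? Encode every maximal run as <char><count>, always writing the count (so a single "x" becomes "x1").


String: "uujjjjuuujjjr"
Scanning for consecutive runs:
  'u' x 2
  'j' x 4
  'u' x 3
  'j' x 3
  'r' x 1
RLE = "u2j4u3j3r1"


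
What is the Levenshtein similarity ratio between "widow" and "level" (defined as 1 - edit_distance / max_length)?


Word 1: "widow" (length 5)
Word 2: "level" (length 5)
One optimal edit sequence:
  1. substitute 'w' -> 'l'  (+1)
  2. substitute 'i' -> 'e'  (+1)
  3. substitute 'd' -> 'v'  (+1)
  4. substitute 'o' -> 'e'  (+1)
  5. substitute 'w' -> 'l'  (+1)
Edit distance = 5
Max length = max(5, 5) = 5
Similarity = 1 - 5/5
= 0.0000


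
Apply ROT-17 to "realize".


Word: "realize"
Shift: 17
Each letter → (letter + shift) mod 26:
  'r' (17) + 17 = 8 → 'i'
  'e' (4) + 17 = 21 → 'v'
  'a' (0) + 17 = 17 → 'r'
  'l' (11) + 17 = 2 → 'c'
  'i' (8) + 17 = 25 → 'z'
  'z' (25) + 17 = 16 → 'q'
  'e' (4) + 17 = 21 → 'v'
Result = "ivrczqv"


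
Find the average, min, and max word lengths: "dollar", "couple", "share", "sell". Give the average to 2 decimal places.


Lengths: "dollar"=6, "couple"=6, "share"=5, "sell"=4
Sum = 21, Count = 4
Average = 21/4 = 5.25
= avg=5.25, min=4, max=6


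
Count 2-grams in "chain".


Word: "chain" (length 5)
Number of 2-grams = length - 2 + 1 = 5 - 2 + 1
= 4


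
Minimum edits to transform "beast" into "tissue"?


Word 1: "beast" (length 5)
Word 2: "tissue" (length 6)
One optimal edit sequence (insert/delete/substitute each cost 1):
  1. substitute 'b' -> 't'  (+1)
  2. substitute 'e' -> 'i'  (+1)
  3. substitute 'a' -> 's'  (+1)
  4. keep 's'
  5. insert 'u'  (+1)
  6. substitute 't' -> 'e'  (+1)
Total edit operations: 5
Edit distance = 5


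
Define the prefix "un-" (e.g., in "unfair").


Prefix: un-
As in: unfair -> un- + fair
Meaning = not / reverse


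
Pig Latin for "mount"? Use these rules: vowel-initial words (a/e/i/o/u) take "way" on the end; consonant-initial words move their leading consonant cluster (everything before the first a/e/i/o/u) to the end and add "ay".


Word: "mount"
Starts with consonant(s) → move to end, add 'ay'
Consonant cluster: "m"
Pig Latin = "ountmay"


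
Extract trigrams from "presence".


Word: "presence" (length 8)
Number of trigrams = 8 - 3 + 1 = 6
  Position 0: "pre"
  Position 1: "res"
  Position 2: "ese"
  Position 3: "sen"
  Position 4: "enc"
  Position 5: "nce"
Trigrams = "pre", "res", "ese", "sen", "enc", "nce"


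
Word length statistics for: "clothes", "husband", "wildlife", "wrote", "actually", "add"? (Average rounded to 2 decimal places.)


Lengths: "clothes"=7, "husband"=7, "wildlife"=8, "wrote"=5, "actually"=8, "add"=3
Sum = 38, Count = 6
Average = 38/6 = 6.33
= avg=6.33, min=3, max=8


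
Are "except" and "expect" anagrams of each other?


Word 1: "except" → sorted: ceeptx
Word 2: "expect" → sorted: ceeptx
Same letters? ceeptx == ceeptx
Anagram = Yes


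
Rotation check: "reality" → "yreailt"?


Word: "reality", Candidate: "yreailt"
Method: check if candidate is substring of word+word
"realityreality" contains "yreailt"? No
Is rotation = No


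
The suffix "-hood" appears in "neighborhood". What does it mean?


Suffix: -hood
Example: neighborhood (neighbor + -hood)
Meaning = state / condition


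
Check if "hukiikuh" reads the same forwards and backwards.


Word: "hukiikuh"
Reversed: "hukiikuh"
Forward == Backward? hukiikuh == hukiikuh
Palindrome = Yes


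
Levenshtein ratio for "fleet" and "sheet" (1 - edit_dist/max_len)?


Word 1: "fleet" (length 5)
Word 2: "sheet" (length 5)
One optimal edit sequence:
  1. substitute 'f' -> 's'  (+1)
  2. substitute 'l' -> 'h'  (+1)
  3. keep 'e'
  4. keep 'e'
  5. keep 't'
Edit distance = 2
Max length = max(5, 5) = 5
Similarity = 1 - 2/5
= 0.6000


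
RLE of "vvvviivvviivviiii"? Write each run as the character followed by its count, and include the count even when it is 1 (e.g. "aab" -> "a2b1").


String: "vvvviivvviivviiii"
Scanning for consecutive runs:
  'v' x 4
  'i' x 2
  'v' x 3
  'i' x 2
  'v' x 2
  'i' x 4
RLE = "v4i2v3i2v2i4"


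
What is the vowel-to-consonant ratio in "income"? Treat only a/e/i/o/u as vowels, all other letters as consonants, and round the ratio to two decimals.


Word: "income"
Vowels (a,e,i,o,u): 3
Consonants: 3
Ratio = 3/3
= 1.00


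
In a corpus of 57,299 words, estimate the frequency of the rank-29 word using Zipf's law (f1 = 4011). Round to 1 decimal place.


Zipf's law: f(r) = f(1) / r
f(1) = 4011
f(29) = 4011 / 29
= 138.3 occurrences
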